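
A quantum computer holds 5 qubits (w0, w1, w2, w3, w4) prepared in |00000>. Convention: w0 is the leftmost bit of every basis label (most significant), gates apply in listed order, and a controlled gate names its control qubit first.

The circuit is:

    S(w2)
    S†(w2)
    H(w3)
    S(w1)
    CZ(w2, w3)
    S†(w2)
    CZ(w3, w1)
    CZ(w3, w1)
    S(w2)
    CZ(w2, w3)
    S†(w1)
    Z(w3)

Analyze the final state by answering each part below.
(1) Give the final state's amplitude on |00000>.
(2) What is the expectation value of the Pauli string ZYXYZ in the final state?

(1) |00000> carries amplitude sqrt(2)/2 in the final state. Key observation: gates 4-11 undo each other exactly, leaving only the rest of the circuit to track.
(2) The observable ZYXYZ averages to 0.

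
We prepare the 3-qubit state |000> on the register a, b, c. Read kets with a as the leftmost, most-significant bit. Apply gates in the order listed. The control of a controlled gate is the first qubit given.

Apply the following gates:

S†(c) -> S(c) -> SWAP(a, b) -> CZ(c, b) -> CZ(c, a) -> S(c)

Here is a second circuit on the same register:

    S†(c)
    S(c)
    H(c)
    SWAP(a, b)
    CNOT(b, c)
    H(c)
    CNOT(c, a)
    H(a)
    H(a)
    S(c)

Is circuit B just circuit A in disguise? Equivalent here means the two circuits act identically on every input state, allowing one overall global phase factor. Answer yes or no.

No — the two circuits implement different unitaries, even allowing a global phase.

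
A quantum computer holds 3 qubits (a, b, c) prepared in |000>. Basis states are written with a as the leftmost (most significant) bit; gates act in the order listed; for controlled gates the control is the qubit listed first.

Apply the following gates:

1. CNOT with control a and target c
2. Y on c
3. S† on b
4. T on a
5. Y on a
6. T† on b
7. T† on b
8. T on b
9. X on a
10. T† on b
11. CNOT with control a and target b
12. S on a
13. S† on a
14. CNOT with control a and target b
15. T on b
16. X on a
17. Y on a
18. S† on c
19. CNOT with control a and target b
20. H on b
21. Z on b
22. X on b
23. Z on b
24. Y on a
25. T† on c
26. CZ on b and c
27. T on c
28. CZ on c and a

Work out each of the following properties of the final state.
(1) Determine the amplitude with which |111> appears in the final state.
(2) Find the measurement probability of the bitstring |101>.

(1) |111> carries amplitude -sqrt(2)*I/2 in the final state. Key observation: steps 9-16 multiply out to the identity, so the circuit reduces to the remaining gates.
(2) The probability of measuring |101> is 1/2.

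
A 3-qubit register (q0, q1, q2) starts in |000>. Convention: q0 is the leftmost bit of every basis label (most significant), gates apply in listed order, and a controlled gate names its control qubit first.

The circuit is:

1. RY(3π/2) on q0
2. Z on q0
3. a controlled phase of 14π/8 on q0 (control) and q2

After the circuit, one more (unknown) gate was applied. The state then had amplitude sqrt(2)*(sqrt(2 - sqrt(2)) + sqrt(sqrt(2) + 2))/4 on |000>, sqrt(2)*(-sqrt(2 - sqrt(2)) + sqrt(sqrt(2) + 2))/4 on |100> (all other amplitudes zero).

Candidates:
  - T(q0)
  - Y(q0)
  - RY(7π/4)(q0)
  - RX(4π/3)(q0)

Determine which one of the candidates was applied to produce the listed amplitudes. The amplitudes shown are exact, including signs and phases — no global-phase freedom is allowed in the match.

The unique candidate consistent with the amplitudes is RY(7π/4)(q0).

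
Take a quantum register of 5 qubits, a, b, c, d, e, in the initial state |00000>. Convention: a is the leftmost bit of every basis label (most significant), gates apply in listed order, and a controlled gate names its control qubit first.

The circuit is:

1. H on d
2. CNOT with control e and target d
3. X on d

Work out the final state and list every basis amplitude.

After the circuit, the state carries amplitude sqrt(2)/2 on |00000>, sqrt(2)/2 on |00010>, and 0 on every other basis state.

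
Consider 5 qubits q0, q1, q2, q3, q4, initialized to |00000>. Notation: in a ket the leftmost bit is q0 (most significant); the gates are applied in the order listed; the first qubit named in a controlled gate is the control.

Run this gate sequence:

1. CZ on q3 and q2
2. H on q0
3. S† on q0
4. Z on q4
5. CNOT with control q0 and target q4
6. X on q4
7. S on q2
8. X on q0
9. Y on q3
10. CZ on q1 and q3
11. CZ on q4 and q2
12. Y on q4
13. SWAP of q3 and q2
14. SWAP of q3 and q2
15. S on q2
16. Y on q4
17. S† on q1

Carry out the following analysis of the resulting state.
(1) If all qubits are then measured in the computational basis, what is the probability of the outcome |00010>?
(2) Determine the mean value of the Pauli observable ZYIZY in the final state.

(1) Outcome |00010> occurs with probability 1/2. Key observation: steps 13-14 multiply out to the identity, so the circuit reduces to the remaining gates.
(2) The observable ZYIZY averages to 0.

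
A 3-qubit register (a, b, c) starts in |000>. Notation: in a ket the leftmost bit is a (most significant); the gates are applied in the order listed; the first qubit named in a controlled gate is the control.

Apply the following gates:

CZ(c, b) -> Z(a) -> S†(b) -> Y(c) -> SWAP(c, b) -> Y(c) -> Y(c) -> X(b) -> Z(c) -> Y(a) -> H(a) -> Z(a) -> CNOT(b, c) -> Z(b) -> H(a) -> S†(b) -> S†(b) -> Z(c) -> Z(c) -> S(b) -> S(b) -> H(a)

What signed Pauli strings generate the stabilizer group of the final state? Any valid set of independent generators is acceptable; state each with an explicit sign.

The stabilizer group can be generated by +XII, +IZI, +IIZ, among other valid generating sets. Key observation: the block from step 15 through step 22 cancels to the identity and can be dropped.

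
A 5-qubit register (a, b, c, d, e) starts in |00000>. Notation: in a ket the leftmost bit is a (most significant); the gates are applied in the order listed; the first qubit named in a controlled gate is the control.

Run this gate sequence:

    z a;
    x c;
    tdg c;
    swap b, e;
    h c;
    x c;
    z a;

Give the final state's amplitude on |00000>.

The final state's coefficient on |00000> equals sqrt(2)*exp(3*I*pi/4)/2.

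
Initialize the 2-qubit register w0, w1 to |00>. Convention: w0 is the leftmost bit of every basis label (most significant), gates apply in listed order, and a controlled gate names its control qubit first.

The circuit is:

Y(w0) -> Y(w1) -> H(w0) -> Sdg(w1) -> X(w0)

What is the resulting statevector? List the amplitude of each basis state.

The final amplitudes are 0 on |00>, -sqrt(2)*I/2 on |01>, 0 on |10>, sqrt(2)*I/2 on |11>.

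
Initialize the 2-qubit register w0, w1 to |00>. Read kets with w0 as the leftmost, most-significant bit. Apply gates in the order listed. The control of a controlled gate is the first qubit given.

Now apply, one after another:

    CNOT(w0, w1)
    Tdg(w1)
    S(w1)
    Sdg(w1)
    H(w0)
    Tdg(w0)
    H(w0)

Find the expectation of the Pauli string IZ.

The observable IZ averages to 1. Key observation: gates 3-4 undo each other exactly, leaving only the rest of the circuit to track.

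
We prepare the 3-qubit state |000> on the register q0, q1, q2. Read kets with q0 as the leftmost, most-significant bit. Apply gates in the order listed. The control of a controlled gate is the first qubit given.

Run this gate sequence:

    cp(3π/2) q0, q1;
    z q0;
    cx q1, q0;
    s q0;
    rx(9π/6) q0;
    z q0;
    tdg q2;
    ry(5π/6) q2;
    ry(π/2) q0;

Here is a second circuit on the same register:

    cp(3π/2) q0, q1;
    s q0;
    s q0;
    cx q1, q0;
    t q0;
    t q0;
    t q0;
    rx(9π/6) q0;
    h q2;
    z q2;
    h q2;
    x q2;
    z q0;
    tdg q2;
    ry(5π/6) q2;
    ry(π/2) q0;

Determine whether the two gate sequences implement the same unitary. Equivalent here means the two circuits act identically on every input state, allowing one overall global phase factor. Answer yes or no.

No, they are not equivalent — no single phase factor reconciles the two unitaries.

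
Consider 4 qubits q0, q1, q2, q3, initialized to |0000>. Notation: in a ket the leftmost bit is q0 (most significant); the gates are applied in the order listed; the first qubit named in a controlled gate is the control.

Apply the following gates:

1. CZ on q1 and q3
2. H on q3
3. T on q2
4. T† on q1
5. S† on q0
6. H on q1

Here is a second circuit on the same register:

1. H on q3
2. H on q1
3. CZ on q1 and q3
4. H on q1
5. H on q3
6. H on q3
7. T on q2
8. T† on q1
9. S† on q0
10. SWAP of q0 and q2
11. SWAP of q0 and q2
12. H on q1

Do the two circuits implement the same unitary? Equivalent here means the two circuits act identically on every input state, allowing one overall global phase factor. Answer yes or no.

No — the two circuits implement different unitaries, even allowing a global phase.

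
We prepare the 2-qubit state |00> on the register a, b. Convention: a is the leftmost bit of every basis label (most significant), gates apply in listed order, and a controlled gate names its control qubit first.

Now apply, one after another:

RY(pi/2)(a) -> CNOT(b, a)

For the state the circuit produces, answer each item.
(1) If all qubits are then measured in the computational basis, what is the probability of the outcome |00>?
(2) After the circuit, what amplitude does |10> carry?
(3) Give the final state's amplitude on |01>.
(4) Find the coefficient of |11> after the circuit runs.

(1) A full measurement returns |00> with probability 1/2.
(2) |10> carries amplitude sqrt(2)/2 in the final state.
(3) |01> carries amplitude 0 in the final state.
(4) The final state's coefficient on |11> equals 0.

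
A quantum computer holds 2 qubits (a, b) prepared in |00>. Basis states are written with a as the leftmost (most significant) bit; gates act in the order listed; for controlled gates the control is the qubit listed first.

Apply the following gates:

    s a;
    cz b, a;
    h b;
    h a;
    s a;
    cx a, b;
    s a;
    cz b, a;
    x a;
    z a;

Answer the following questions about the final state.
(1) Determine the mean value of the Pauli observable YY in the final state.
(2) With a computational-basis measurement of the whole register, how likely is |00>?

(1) In the final state, YY has expectation -1.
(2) The probability of measuring |00> is 1/4.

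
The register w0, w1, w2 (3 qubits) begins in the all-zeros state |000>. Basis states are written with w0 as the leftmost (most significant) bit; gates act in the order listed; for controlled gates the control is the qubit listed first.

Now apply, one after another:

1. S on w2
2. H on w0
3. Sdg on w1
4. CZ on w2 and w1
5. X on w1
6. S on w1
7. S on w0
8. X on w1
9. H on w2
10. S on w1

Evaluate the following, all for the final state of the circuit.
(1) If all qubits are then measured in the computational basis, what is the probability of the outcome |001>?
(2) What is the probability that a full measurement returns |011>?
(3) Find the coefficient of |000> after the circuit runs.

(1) The probability of measuring |001> is 1/4.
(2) Outcome |011> occurs with probability 0.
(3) The amplitude on |000> is I/2.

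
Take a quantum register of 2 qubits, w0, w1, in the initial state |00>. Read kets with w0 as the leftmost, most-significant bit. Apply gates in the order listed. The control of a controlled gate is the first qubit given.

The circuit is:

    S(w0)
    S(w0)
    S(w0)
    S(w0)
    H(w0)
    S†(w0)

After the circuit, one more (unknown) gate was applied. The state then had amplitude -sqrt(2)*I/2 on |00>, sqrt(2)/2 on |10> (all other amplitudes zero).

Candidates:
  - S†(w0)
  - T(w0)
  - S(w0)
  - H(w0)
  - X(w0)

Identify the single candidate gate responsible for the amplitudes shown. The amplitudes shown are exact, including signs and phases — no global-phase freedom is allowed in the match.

The unique candidate consistent with the amplitudes is X(w0).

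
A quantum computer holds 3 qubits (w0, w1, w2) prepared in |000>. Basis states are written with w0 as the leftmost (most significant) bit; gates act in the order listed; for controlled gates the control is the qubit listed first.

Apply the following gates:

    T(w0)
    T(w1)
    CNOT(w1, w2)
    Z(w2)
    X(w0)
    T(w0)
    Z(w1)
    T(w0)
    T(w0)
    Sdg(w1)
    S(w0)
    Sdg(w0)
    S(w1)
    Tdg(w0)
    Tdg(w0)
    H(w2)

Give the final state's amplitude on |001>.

|001> carries amplitude 0 in the final state. Key observation: steps 8-15 multiply out to the identity, so the circuit reduces to the remaining gates.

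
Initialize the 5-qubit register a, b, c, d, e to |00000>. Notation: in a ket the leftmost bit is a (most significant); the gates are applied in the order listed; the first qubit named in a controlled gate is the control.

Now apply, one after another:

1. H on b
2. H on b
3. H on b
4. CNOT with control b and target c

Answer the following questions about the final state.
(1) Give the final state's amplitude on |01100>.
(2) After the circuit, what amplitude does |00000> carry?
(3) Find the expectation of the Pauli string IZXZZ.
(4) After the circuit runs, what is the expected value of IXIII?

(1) |01100> carries amplitude sqrt(2)/2 in the final state. Key observation: the block from step 1 through step 2 cancels to the identity and can be dropped.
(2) The amplitude on |00000> is sqrt(2)/2.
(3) The observable IZXZZ averages to 0.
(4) The expectation value of IXIII is 0.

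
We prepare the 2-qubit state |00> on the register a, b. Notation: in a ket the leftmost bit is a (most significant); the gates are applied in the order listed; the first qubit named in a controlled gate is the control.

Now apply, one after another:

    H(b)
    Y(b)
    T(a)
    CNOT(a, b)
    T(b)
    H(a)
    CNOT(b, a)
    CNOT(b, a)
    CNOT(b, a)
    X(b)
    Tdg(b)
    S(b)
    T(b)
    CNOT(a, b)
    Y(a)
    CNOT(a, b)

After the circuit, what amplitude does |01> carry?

|01> carries amplitude exp(I*pi/4)/2 in the final state.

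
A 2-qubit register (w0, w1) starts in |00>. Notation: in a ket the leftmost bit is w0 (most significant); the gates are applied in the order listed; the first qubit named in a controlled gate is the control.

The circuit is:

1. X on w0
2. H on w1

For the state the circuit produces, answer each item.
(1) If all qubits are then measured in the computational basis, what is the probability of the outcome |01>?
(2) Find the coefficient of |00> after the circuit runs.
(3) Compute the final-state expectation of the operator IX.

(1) The probability of measuring |01> is 0.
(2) |00> carries amplitude 0 in the final state.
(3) The expectation value of IX is 1.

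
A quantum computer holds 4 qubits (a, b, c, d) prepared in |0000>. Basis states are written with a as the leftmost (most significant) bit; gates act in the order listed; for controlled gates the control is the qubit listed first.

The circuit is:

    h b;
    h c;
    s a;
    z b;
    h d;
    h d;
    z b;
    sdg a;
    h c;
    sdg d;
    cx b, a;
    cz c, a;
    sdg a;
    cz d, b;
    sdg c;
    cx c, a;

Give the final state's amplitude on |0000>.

The final state's coefficient on |0000> equals sqrt(2)/2. Key observation: gates 2-9 undo each other exactly, leaving only the rest of the circuit to track.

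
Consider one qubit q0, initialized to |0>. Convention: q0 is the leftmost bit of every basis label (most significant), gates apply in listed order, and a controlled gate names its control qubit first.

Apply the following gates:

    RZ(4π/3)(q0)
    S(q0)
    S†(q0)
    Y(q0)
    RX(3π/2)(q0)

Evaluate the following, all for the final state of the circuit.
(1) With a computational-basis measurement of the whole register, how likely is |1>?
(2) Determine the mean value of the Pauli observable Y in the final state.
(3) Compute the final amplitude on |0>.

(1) A full measurement returns |1> with probability 1/2.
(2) In the final state, Y has expectation -1.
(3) The amplitude on |0> is -sqrt(2)*exp(I*pi/3)/2.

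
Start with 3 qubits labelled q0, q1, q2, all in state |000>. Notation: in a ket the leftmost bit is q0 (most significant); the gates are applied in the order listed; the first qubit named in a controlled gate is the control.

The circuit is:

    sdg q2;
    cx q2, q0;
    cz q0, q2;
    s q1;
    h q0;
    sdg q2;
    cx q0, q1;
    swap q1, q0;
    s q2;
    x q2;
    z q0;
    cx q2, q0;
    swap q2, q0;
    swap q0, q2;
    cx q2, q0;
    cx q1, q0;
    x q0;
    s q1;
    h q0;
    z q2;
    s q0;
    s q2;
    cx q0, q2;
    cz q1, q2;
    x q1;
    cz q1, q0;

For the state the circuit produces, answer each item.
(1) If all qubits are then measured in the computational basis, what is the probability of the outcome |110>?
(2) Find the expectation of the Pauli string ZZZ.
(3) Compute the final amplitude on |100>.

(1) Outcome |110> occurs with probability 1/4.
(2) In the final state, ZZZ has expectation 0.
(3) |100> carries amplitude I/2 in the final state.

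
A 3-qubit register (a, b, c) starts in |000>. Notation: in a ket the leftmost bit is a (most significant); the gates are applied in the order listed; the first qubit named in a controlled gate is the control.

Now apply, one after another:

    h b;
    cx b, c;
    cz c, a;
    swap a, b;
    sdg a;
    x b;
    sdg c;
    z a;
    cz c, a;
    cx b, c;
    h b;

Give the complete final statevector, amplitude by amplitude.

The resulting statevector has amplitude 0 on |000>, 1/2 on |001>, 0 on |010>, -1/2 on |011>, -1/2 on |100>, 0 on |101>, 1/2 on |110>, 0 on |111>.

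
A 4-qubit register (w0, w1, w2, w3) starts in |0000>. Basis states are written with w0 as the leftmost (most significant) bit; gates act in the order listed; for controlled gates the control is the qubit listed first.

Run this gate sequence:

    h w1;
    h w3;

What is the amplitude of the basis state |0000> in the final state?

The final state's coefficient on |0000> equals 1/2.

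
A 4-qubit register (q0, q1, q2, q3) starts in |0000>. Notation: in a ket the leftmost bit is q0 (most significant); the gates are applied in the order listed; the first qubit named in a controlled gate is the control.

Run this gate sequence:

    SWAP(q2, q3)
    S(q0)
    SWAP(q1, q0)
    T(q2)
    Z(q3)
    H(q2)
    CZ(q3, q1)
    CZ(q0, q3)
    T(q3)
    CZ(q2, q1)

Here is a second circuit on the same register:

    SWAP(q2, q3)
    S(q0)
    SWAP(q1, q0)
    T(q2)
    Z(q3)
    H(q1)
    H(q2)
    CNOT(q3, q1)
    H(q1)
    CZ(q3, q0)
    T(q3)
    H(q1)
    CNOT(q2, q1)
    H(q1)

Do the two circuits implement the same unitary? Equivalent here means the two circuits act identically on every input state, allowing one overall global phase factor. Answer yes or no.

Yes — the two circuits implement the same unitary up to a global phase.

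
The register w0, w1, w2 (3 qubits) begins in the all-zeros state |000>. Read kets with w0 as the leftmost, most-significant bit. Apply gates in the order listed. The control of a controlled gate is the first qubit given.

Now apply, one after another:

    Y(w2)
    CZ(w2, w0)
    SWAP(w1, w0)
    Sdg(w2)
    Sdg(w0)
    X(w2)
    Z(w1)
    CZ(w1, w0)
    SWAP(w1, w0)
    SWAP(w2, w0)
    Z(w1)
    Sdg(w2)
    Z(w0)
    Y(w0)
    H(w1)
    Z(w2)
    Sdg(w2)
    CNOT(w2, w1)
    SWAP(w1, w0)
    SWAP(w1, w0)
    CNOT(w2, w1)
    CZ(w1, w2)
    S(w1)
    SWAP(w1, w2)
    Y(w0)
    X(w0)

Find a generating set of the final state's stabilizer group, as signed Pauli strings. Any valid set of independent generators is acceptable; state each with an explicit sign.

The stabilizer group can be generated by +IIY, -ZII, +IZI, among other valid generating sets.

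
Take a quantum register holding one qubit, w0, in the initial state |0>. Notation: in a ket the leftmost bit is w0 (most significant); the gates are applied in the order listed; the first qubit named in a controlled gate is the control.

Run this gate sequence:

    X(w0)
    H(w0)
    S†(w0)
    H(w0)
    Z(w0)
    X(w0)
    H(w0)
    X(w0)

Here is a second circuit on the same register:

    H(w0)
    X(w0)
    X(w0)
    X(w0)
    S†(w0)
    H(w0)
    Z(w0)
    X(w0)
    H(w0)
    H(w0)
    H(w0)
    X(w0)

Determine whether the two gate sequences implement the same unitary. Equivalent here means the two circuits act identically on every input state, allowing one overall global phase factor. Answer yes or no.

No — the two circuits implement different unitaries, even allowing a global phase.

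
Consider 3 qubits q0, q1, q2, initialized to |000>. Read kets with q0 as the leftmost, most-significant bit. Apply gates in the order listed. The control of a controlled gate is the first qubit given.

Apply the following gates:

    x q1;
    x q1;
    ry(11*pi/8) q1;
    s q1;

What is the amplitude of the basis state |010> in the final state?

The amplitude on |010> is I*sin(5*pi/16).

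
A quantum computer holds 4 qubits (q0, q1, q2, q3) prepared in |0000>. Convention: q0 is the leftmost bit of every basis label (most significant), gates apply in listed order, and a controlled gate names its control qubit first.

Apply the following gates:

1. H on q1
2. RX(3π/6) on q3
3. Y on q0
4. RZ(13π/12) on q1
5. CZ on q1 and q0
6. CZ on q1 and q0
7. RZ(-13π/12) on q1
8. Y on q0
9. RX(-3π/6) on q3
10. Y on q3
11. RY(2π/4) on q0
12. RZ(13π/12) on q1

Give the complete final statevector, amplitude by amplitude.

The final amplitudes are -exp(23*I*pi/24)/2 on |0001>, -exp(I*pi/24)/2 on |0101>, -exp(23*I*pi/24)/2 on |1001>, -exp(I*pi/24)/2 on |1101>, and 0 on every other basis state. Key observation: gates 2-9 undo each other exactly, leaving only the rest of the circuit to track.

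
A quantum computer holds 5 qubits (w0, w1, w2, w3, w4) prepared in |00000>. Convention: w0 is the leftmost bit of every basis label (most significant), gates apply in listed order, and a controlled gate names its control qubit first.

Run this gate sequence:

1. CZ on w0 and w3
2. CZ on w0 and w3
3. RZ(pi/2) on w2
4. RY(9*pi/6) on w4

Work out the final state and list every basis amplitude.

The resulting statevector has amplitude sqrt(2)*exp(3*I*pi/4)/2 on |00000>, -sqrt(2)*exp(3*I*pi/4)/2 on |00001>, and 0 on every other basis state.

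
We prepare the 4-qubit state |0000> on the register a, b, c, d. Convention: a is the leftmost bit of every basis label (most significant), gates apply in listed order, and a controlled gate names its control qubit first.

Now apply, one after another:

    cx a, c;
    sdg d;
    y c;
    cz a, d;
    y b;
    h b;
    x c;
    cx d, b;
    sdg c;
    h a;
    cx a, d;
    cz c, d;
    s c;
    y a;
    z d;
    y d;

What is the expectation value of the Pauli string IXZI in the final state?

The observable IXZI averages to -1.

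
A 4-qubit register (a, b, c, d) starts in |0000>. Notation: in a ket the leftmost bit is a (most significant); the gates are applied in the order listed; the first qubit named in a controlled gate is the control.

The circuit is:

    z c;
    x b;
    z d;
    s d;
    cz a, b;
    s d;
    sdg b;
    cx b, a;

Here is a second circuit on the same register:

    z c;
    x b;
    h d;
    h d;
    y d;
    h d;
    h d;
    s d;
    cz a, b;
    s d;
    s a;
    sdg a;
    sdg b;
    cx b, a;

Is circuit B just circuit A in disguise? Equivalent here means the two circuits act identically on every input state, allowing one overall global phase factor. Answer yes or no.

No: there is an input state on which the two circuits produce genuinely different outputs (not merely differing by a phase).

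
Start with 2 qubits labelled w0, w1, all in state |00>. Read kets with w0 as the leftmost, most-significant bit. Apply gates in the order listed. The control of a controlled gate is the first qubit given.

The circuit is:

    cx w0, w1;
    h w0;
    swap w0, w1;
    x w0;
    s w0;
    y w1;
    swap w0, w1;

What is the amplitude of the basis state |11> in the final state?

The final state's coefficient on |11> equals -sqrt(2)/2.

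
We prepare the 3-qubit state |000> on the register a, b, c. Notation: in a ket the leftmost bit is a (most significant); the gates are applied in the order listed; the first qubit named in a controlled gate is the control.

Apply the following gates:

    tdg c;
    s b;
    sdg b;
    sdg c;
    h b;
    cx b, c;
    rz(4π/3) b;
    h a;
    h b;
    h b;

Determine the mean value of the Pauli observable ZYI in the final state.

In the final state, ZYI has expectation 0. Key observation: steps 9-10 multiply out to the identity, so the circuit reduces to the remaining gates.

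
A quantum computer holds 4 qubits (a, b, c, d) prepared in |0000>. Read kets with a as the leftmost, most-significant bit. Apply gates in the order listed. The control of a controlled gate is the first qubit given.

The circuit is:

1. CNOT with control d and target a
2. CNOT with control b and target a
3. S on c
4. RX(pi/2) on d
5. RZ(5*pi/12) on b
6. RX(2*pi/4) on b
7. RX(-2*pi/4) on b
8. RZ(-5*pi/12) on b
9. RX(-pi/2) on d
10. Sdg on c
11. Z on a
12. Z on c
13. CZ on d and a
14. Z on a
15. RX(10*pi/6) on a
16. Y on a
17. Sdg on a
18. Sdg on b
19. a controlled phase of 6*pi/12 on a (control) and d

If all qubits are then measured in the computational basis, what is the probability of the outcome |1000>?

A full measurement returns |1000> with probability 3/4. Key observation: steps 3-10 multiply out to the identity, so the circuit reduces to the remaining gates.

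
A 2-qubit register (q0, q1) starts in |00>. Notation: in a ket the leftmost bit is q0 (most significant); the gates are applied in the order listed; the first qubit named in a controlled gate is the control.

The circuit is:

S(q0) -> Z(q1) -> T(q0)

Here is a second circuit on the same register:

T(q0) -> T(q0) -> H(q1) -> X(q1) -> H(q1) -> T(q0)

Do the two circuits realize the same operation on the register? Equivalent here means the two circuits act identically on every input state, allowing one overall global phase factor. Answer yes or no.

Yes, they are equivalent — the unitaries differ by at most a global phase.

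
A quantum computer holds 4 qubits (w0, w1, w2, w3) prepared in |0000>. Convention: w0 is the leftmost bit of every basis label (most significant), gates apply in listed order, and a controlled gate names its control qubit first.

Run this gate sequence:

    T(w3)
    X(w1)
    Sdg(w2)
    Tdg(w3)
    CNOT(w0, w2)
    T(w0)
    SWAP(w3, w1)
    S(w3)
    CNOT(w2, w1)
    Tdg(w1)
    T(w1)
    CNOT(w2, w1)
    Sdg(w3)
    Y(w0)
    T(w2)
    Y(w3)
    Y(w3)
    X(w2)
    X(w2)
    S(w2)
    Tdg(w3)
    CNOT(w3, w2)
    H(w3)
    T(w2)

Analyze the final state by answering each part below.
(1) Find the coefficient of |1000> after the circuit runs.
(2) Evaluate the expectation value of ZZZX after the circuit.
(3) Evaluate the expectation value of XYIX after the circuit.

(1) |1000> carries amplitude 0 in the final state.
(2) In the final state, ZZZX has expectation -1.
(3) In the final state, XYIX has expectation 0.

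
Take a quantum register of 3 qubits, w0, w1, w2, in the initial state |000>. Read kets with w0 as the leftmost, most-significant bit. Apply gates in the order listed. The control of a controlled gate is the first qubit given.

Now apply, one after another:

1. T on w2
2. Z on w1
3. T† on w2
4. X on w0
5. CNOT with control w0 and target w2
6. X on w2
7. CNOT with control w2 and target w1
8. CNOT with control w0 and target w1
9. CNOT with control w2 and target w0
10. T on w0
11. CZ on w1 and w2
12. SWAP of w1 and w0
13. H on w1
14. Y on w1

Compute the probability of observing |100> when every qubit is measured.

Outcome |100> occurs with probability 1/2.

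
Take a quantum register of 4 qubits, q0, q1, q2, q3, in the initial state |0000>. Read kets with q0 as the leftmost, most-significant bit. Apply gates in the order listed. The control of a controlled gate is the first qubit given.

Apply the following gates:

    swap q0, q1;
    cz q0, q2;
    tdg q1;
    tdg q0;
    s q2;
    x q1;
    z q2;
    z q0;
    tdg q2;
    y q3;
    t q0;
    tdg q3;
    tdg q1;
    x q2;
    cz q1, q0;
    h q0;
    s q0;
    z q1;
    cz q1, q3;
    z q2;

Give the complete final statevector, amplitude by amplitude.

The resulting statevector has amplitude -sqrt(2)/2 on |0111>, -sqrt(2)*I/2 on |1111>, and 0 on every other basis state.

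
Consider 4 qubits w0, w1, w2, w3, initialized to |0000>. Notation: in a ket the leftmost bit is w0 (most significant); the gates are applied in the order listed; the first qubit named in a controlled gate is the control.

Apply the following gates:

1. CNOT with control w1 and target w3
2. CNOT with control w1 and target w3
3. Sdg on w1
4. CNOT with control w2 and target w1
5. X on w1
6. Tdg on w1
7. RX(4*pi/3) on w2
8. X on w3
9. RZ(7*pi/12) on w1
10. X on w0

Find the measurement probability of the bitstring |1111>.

A full measurement returns |1111> with probability 3/4. Key observation: steps 1-2 multiply out to the identity, so the circuit reduces to the remaining gates.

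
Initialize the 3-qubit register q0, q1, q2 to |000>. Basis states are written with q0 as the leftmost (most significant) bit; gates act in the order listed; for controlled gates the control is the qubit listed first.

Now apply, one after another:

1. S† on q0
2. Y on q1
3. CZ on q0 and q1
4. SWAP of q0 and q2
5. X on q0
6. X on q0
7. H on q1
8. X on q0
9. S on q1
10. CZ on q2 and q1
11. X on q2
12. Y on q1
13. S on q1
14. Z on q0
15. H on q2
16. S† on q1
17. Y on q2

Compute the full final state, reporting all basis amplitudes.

The resulting statevector has amplitude 0 on |000>, 0 on |001>, 0 on |010>, 0 on |011>, -1/2 on |100>, -1/2 on |101>, I/2 on |110>, I/2 on |111>.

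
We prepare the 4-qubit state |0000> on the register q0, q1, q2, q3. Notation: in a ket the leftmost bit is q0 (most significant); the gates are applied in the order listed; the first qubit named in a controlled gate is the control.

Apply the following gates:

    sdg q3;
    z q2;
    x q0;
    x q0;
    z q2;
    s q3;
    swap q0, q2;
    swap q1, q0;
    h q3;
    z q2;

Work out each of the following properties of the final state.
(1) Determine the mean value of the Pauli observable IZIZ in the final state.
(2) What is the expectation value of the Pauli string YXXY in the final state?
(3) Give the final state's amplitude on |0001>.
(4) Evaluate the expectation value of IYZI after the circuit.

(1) In the final state, IZIZ has expectation 0.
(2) The observable YXXY averages to 0.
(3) The amplitude on |0001> is sqrt(2)/2.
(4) The expectation value of IYZI is 0.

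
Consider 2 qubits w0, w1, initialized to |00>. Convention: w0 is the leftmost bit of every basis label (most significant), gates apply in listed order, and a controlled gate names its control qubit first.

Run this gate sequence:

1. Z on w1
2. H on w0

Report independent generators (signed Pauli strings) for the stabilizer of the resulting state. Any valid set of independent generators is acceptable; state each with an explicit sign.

The stabilizer group can be generated by +XI, +IZ, among other valid generating sets.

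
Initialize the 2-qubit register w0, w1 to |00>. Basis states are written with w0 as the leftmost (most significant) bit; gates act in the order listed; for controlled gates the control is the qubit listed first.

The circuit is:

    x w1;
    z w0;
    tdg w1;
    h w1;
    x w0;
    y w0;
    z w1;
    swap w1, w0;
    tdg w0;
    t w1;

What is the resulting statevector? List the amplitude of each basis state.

The final amplitudes are -sqrt(2)*exp(I*pi/4)/2 on |00>, 0 on |01>, -sqrt(2)/2 on |10>, 0 on |11>.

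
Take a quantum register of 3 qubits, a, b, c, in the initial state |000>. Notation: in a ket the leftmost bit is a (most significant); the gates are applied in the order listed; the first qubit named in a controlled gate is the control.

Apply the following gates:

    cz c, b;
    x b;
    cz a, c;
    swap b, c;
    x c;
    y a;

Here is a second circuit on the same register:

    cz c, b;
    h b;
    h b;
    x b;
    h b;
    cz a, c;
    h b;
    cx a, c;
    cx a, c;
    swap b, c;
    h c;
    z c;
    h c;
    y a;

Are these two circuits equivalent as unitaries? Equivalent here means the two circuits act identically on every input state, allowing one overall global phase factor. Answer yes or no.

Yes — the two circuits implement the same unitary up to a global phase.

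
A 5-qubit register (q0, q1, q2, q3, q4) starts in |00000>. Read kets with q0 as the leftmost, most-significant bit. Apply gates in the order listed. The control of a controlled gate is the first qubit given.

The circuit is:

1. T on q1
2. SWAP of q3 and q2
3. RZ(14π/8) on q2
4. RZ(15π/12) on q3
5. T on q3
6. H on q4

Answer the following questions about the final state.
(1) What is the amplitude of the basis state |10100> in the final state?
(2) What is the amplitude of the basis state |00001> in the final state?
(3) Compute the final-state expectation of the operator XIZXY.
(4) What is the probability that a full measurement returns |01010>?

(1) The amplitude on |10100> is 0.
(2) The amplitude on |00001> is sqrt(2)*I/2.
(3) The observable XIZXY averages to 0.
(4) A full measurement returns |01010> with probability 0.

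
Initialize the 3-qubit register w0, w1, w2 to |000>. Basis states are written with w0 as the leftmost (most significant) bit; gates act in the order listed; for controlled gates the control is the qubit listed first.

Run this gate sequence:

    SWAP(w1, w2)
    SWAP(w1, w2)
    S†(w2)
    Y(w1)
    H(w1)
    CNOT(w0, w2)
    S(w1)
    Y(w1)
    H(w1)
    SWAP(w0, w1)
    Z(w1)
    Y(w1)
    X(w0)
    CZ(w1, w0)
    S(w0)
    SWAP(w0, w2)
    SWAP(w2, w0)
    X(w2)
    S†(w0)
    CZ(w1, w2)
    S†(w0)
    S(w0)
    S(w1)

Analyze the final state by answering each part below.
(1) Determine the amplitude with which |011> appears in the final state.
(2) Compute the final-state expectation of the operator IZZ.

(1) The final state's coefficient on |011> equals 1/2 - I/2.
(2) The observable IZZ averages to 1.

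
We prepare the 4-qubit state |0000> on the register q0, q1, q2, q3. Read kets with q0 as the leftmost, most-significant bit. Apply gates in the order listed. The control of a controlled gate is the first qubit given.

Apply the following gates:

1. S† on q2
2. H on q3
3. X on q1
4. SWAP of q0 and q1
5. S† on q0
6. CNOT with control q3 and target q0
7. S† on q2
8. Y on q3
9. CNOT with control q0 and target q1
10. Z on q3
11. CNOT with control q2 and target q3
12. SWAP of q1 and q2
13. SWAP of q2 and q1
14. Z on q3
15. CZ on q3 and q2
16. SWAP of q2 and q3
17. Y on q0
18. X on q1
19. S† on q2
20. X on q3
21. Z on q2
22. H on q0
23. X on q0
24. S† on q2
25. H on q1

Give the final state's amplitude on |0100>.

|0100> carries amplitude 0 in the final state.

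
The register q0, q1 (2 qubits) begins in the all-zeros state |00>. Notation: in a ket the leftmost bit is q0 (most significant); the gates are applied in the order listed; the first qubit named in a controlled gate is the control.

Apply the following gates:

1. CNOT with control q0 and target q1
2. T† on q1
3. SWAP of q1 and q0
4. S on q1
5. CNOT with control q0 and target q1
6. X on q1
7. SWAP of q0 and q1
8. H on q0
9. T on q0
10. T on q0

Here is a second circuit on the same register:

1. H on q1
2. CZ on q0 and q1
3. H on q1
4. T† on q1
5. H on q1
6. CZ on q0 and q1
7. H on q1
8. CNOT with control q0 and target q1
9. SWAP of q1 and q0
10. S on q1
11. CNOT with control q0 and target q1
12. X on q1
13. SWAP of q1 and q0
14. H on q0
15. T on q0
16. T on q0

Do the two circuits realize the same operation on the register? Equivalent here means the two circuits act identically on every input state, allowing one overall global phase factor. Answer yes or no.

Yes — the two circuits implement the same unitary up to a global phase.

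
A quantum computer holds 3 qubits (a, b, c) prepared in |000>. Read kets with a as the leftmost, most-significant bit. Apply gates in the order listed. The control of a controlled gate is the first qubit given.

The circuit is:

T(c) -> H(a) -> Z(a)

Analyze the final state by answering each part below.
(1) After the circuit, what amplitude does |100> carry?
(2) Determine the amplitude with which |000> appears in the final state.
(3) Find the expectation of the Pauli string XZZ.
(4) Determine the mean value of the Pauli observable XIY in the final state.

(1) The final state's coefficient on |100> equals -sqrt(2)/2.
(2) |000> carries amplitude sqrt(2)/2 in the final state.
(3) In the final state, XZZ has expectation -1.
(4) The observable XIY averages to 0.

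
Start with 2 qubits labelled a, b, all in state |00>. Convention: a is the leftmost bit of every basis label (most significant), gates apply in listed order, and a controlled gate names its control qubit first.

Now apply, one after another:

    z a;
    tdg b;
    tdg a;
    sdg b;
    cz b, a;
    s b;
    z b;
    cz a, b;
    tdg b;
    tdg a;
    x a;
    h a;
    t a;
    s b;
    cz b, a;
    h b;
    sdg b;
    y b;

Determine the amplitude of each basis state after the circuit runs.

The final amplitudes are -1/2 on |00>, I/2 on |01>, exp(I*pi/4)/2 on |10>, -exp(3*I*pi/4)/2 on |11>.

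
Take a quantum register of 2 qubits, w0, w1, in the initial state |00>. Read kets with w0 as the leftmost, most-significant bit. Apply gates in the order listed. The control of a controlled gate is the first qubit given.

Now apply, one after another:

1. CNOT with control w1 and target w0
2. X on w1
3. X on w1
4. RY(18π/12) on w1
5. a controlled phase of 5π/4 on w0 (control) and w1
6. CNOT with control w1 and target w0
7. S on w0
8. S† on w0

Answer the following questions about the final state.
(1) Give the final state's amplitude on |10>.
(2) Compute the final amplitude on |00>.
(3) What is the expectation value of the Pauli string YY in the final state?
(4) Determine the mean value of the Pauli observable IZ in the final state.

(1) The amplitude on |10> is 0.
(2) The final state's coefficient on |00> equals -sqrt(2)/2.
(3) In the final state, YY has expectation 1.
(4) The observable IZ averages to 0.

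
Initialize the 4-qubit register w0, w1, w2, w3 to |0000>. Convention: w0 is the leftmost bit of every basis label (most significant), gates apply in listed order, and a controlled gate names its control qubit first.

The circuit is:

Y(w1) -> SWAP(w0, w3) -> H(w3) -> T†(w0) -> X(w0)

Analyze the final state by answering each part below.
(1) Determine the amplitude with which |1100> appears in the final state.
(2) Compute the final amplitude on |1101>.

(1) The amplitude on |1100> is sqrt(2)*I/2.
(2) |1101> carries amplitude sqrt(2)*I/2 in the final state.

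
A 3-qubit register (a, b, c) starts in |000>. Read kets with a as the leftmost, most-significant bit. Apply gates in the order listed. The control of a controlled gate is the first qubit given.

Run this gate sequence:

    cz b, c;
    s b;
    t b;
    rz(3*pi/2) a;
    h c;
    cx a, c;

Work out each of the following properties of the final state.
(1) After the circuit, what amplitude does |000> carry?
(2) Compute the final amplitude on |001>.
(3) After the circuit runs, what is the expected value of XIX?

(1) |000> carries amplitude -sqrt(2)*exp(I*pi/4)/2 in the final state.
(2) The amplitude on |001> is -sqrt(2)*exp(I*pi/4)/2.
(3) The expectation value of XIX is 0.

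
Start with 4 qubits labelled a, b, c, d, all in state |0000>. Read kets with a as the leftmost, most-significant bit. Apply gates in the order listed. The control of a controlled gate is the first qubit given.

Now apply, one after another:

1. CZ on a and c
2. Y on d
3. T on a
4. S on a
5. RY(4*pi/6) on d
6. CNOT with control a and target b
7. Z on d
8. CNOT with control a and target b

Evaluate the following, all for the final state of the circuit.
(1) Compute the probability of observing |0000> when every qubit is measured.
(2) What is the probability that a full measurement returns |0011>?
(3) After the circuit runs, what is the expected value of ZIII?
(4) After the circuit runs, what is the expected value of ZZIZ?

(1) A full measurement returns |0000> with probability 3/4.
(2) Outcome |0011> occurs with probability 0.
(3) The expectation value of ZIII is 1.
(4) The expectation value of ZZIZ is 1/2.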